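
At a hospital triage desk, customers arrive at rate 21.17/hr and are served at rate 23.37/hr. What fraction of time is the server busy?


ρ = λ/μ = 21.17/23.37 = 0.9059

Final: 0.9059


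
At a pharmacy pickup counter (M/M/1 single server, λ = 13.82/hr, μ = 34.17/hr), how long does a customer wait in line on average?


ρ = 13.82/34.17 = 0.4044
Wq = ρ/(μ−λ) = 0.4044/(34.17 − 13.82) = 0.4044/20.35 = 0.01987 hr

Final: 0.01987 hr


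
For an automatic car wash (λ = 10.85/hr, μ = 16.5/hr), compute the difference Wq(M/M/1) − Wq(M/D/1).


ρ = 10.85/16.5 = 0.6576
Wq(M/M/1) = ρ/(μ−λ) = 0.6576/5.65 = 0.11639 hr
Wq(M/D/1) = ρ/(2(μ−λ)) = 0.05819 hr
Savings = 0.11639 − 0.05819 = 0.05819 hr

Final: 0.05819 hr


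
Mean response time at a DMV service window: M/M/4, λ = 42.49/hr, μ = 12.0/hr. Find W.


a = 3.5408; ρ = 0.8852; P₀ = 0.013287
Lq = P₀·a^c·ρ/(c!(1−ρ)²) = 5.84583
Wq = Lq/λ = 5.84583/42.49 = 0.13758 hr
W = Wq + 1/μ = 0.13758 + 0.08333 = 0.22091 hr

Final: 0.22091 hr


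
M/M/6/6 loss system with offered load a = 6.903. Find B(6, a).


B(c,a) = (a^c/c!) / Σ_{k=0}^{c} a^k/k!
a^6/6! = 150.277771
Σ terms (k=0..6): 1.00000 + 6.90300 + 23.82570 + 54.82295 + 94.61070 + 130.61953 + 150.27777 = 462.059652
B = 150.277771/462.059652 = 0.325235

Final: 0.325235


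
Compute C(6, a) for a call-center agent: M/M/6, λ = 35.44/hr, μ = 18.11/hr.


a = λ/μ = 1.9569; ρ = a/6 = 0.3262
P₀ = 0.141109 (from M/M/c formula)
C(c,a) = [a^c/(c!(1−ρ))]·P₀ = [56.16317/(720·0.6738)]·0.141109
= 0.11576·0.141109 = 0.016335

Final: 0.016335


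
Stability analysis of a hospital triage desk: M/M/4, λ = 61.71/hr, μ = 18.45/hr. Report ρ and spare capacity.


Total capacity cμ = 4·18.45 = 73.80/hr
ρ = λ/(cμ) = 61.71/73.80 = 0.8362
Stable ⇔ ρ < 1: YES
Spare capacity = cμ − λ = 73.80 − 61.71 = 12.09/hr

Final: ρ = 0.8362; stable; margin = 12.09/hr


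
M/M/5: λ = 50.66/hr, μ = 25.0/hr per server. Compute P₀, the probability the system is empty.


a = λ/μ = 50.66/25.0 = 2.0264; ρ = a/c = 0.4053
Σ_{k=0}^{4} a^k/k! (terms k=0..4) = 1.00000 + 2.02640 + 2.05315 + 1.38683 + 0.70257 = 7.16895
Tail: a^5/(5!(1−ρ)) = 34.16850/(120·0.5947) = 0.47878
P₀ = 1/(7.16895 + 0.47878) = 1/7.64773 = 0.130758

Final: 0.130758


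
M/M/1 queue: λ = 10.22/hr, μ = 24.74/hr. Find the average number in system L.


ρ = λ/μ = 10.22/24.74 = 0.4131
L = ρ/(1−ρ) = 0.4131/(1 − 0.4131) = 0.4131/0.5869 = 0.7039

Final: 0.7039


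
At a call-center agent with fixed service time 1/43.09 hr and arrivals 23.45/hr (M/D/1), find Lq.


ρ = 23.45/43.09 = 0.5442
M/D/1: Lq = ρ²/(2(1−ρ)) = 0.2962/(2·0.4558) = 0.32489

Final: 0.32489


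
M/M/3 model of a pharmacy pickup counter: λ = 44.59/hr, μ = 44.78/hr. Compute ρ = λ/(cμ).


ρ = λ/(cμ) = 44.59/(3·44.78) = 44.59/134.34 = 0.3319

Final: 0.3319


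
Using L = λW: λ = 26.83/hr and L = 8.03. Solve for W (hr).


W = L/λ = 8.03/26.83 = 0.2993 hr

Final: 0.2993 hr


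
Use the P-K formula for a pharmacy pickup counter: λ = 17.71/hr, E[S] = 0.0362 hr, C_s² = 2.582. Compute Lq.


ρ = λ·E[S] = 17.71·0.0362 = 0.6411
Lq = ρ²(1+C_s²)/(2(1−ρ)) = 0.4110·(1+2.582)/(2·0.3589)
= 0.4110·3.5820/0.7178 = 2.05106

Final: 2.05106


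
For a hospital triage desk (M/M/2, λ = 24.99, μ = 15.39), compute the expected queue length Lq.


a = λ/μ = 1.6238; ρ = a/2 = 0.8119
P₀ = 0.103819
Lq = P₀·a^c·ρ / (c!·(1−ρ)²) = 0.103819·2.63667·0.8119/(2·0.03539)
= 3.14037

Final: 3.14037


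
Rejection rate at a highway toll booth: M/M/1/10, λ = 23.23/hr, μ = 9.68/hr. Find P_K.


ρ = λ/μ = 23.23/9.68 = 2.3998
P_K = (1−ρ)ρ^K/(1−ρ^(K+1)) = (-1.3998·6334.881931)/(1 − 15202.407773)
= -8867.525843/-15201.407773 = 0.583336

Final: 0.583336


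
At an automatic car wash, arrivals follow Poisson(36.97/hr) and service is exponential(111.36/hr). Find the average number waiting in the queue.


ρ = 36.97/111.36 = 0.3320
Lq = ρ²/(1−ρ) = 0.1102/0.6680 = 0.1650

Final: 0.1650


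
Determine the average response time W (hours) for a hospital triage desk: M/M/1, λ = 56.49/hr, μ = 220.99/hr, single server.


W = 1/(μ−λ) = 1/(220.99 − 56.49) = 1/164.50 = 0.006079 hr

Final: 0.006079 hr


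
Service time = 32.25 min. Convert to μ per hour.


μ = 1/(service time) in consistent units.
1 hour = 60 min, so μ = 60/32.25 = 1.8605 per hour

Final: 1.8605 /hr


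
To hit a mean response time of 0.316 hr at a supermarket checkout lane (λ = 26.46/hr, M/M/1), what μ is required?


W = 1/(μ−λ) ⇒ μ − λ = 1/W = 1/0.316 = 3.1646
μ = λ + 1/W = 26.46 + 3.1646 = 29.6246 per hr

Final: 29.6246 /hr


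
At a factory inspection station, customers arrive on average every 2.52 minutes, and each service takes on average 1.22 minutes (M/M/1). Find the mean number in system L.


λ = 60/2.52 = 23.8095 /hr
μ = 60/1.22 = 49.1803 /hr
ρ = λ/μ = 23.8095/49.1803 = 0.4841
L = ρ/(1−ρ) = 0.4841/0.5159 = 0.9385

Final: 0.9385


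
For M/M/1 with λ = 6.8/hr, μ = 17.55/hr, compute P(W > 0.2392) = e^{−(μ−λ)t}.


W ~ Exponential(μ−λ) for M/M/1.
μ − λ = 17.55 − 6.8 = 10.7500
P(W > t) = e^{−(μ−λ)t} = e^{−2.5714} = 0.076428

Final: 0.076428


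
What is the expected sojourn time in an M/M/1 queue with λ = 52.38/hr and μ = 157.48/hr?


W = 1/(μ−λ) = 1/(157.48 − 52.38) = 1/105.10 = 0.009515 hr

Final: 0.009515 hr


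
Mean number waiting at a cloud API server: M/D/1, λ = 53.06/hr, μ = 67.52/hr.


ρ = 53.06/67.52 = 0.7858
M/D/1: Lq = ρ²/(2(1−ρ)) = 0.6175/(2·0.2142) = 1.44180

Final: 1.44180


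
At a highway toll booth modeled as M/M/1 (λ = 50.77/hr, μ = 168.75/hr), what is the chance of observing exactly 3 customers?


ρ = 50.77/168.75 = 0.3009
P_n = (1−ρ)·ρ^n = (1 − 0.3009)·0.3009^3 = 0.6991·0.027233 = 0.019039

Final: 0.019039


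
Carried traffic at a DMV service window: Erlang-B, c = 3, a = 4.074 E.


B(3,4.074) = 0.457329 (Erlang-B)
Carried load = a(1 − B) = 4.074·(1 − 0.457329) = 4.074·0.542671 = 2.2108 E

Final: 2.2108 Erlangs


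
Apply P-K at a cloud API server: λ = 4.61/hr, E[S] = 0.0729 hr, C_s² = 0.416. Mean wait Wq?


ρ = λ·E[S] = 4.61·0.0729 = 0.3361
E[S²] = E[S]²(1+C_s²) = 0.0729²·(1+0.416) = 0.007525
Wq = λ·E[S²]/(2(1−ρ)) = 4.61·0.007525/(2·0.6639) = 0.02613 hr

Final: 0.02613 hr


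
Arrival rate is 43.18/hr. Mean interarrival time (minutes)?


Mean interarrival time = 1/λ = 1/43.18 hour = 0.02316 hour
In minutes: 0.02316 × 60 = 1.3895 min

Final: 1.3895 min


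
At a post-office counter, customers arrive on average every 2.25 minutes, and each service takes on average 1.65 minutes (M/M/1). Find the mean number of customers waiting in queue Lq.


λ = 60/2.25 = 26.6667 /hr
μ = 60/1.65 = 36.3636 /hr
ρ = λ/μ = 26.6667/36.3636 = 0.7333
Lq = ρ²/(1−ρ) = 0.5378/0.2667 = 2.0167

Final: 2.0167


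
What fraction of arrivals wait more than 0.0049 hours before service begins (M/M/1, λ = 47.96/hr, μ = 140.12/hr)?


ρ = 47.96/140.12 = 0.3423
P(Wq > t) = ρ·e^{−(μ−λ)t} = 0.3423·e^{−0.4516}
= 0.3423·0.636619 = 0.217901

Final: 0.217901


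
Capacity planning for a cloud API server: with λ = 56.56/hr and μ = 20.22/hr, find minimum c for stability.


Stability requires cμ > λ ⇔ c > λ/μ.
λ/μ = 56.56/20.22 = 2.7972
Minimum integer c = ⌊2.7972⌋ + 1 = 3
Check: 3·20.22 = 60.66 > 56.56, while 2·20.22 = 40.44 ≤ 56.56

Final: 3 servers


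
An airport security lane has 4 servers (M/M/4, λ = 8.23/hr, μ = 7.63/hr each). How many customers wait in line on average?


a = λ/μ = 1.0786; ρ = a/4 = 0.2697
P₀ = 0.339357
Lq = P₀·a^c·ρ / (c!·(1−ρ)²) = 0.339357·1.35363·0.2697/(24·0.53340)
= 0.009676

Final: 0.009676


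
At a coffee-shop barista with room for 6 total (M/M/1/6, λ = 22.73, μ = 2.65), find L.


ρ = 22.73/2.65 = 8.5774
L = ρ[1 − (K+1)ρ^K + Kρ^(K+1)] / [(1−ρ)(1−ρ^(K+1))]
Numerator: 8.5774·(1 − 7·398218.443692 + 6·3415662.349098) = 151874534.839312
Denominator: (-7.5774)·(-3415661.349098) = 25881690.524483
L = 151874534.839312/25881690.524483 = 5.8680

Final: 5.8680


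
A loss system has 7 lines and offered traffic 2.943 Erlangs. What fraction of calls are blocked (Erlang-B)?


B(c,a) = (a^c/c!) / Σ_{k=0}^{c} a^k/k!
a^7/7! = 0.379403
Σ terms (k=0..7): 1.00000 + 2.94300 + 4.33062 + 4.24834 + 3.12572 + 1.83980 + 0.90242 + 0.37940 = 18.769307
B = 0.379403/18.769307 = 0.020214

Final: 0.020214


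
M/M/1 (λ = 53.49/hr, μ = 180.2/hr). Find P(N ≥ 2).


ρ = 53.49/180.2 = 0.2968
P(N ≥ n) = ρ^n = 0.2968^2 = 0.088112

Final: 0.088112


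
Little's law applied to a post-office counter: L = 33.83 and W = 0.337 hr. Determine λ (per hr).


λ = L/W = 33.83/0.337 = 100.3858 /hr

Final: 100.3858 /hr


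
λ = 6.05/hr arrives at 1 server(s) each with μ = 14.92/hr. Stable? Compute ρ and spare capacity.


Total capacity cμ = 1·14.92 = 14.92/hr
ρ = λ/(cμ) = 6.05/14.92 = 0.4055
Stable ⇔ ρ < 1: YES
Spare capacity = cμ − λ = 14.92 − 6.05 = 8.87/hr

Final: ρ = 0.4055; stable; margin = 8.87/hr


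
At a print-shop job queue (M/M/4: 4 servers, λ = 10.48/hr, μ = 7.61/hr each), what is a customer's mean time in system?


a = 1.3771; ρ = 0.3443; P₀ = 0.250675
Lq = P₀·a^c·ρ/(c!(1−ρ)²) = 0.03008
Wq = Lq/λ = 0.03008/10.48 = 0.002870 hr
W = Wq + 1/μ = 0.002870 + 0.13141 = 0.13428 hr

Final: 0.13428 hr


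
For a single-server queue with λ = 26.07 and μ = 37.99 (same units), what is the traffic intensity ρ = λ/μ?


ρ = λ/μ = 26.07/37.99 = 0.6862

Final: 0.6862


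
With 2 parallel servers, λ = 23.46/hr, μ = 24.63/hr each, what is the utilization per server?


ρ = λ/(cμ) = 23.46/(2·24.63) = 23.46/49.26 = 0.4762

Final: 0.4762


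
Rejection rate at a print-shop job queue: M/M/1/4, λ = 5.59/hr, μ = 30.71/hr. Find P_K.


ρ = λ/μ = 5.59/30.71 = 0.1820
P_K = (1−ρ)ρ^K/(1−ρ^(K+1)) = (0.8180·0.001098)/(1 − 0.0001998)
= 0.0008980/0.999800 = 0.0008982

Final: 0.0008982


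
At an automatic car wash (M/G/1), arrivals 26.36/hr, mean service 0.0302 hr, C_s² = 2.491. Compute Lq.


ρ = λ·E[S] = 26.36·0.0302 = 0.7961
Lq = ρ²(1+C_s²)/(2(1−ρ)) = 0.6337·(1+2.491)/(2·0.2039)
= 0.6337·3.4910/0.4079 = 5.42435

Final: 5.42435


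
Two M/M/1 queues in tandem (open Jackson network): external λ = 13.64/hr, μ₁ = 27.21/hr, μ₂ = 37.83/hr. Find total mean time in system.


Each node sees arrival rate λ = 13.64/hr (tandem ⇒ throughput preserved).
W₁ = 1/(μ₁−λ) = 1/(27.21−13.64) = 0.07369 hr
W₂ = 1/(μ₂−λ) = 1/(37.83−13.64) = 0.04134 hr
W_total = W₁ + W₂ = 0.07369 + 0.04134 = 0.11503 hr

Final: 0.11503 hr


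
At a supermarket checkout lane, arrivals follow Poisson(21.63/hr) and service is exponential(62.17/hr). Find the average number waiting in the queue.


ρ = 21.63/62.17 = 0.3479
Lq = ρ²/(1−ρ) = 0.1210/0.6521 = 0.1856

Final: 0.1856


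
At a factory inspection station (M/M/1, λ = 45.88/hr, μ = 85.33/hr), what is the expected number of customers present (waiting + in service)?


ρ = λ/μ = 45.88/85.33 = 0.5377
L = ρ/(1−ρ) = 0.5377/(1 − 0.5377) = 0.5377/0.4623 = 1.1630

Final: 1.1630


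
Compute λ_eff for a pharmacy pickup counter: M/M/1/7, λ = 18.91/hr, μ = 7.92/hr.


ρ = 2.3876; P_K = (1−ρ)ρ^7/(1−ρ^8) = 0.581725
λ_eff = λ(1 − P_K) = 18.91·(1 − 0.581725) = 18.91·0.418275 = 7.9096 /hr

Final: 7.9096 /hr


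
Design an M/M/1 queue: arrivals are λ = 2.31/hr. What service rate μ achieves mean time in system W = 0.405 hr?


W = 1/(μ−λ) ⇒ μ − λ = 1/W = 1/0.405 = 2.4691
μ = λ + 1/W = 2.31 + 2.4691 = 4.7791 per hr

Final: 4.7791 /hr


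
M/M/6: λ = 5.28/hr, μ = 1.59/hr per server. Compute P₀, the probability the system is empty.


a = λ/μ = 5.28/1.59 = 3.3208; ρ = a/c = 0.5535
Σ_{k=0}^{5} a^k/k! (terms k=0..5) = 1.00000 + 3.32075 + 5.51371 + 6.10322 + 5.06683 + 3.36514 = 24.36964
Tail: a^6/(6!(1−ρ)) = 1340.97533/(720·0.4465) = 4.17087
P₀ = 1/(24.36964 + 4.17087) = 1/28.54052 = 0.035038

Final: 0.035038


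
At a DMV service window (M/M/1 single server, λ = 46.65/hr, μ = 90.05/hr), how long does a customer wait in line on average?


ρ = 46.65/90.05 = 0.5180
Wq = ρ/(μ−λ) = 0.5180/(90.05 − 46.65) = 0.5180/43.40 = 0.01194 hr

Final: 0.01194 hr


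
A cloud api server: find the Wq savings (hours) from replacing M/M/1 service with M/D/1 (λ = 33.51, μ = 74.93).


ρ = 33.51/74.93 = 0.4472
Wq(M/M/1) = ρ/(μ−λ) = 0.4472/41.42 = 0.01080 hr
Wq(M/D/1) = ρ/(2(μ−λ)) = 0.005399 hr
Savings = 0.01080 − 0.005399 = 0.005399 hr

Final: 0.005399 hr


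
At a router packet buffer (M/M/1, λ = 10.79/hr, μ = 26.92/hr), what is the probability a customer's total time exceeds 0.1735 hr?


W ~ Exponential(μ−λ) for M/M/1.
μ − λ = 26.92 − 10.79 = 16.1300
P(W > t) = e^{−(μ−λ)t} = e^{−2.7986} = 0.060898

Final: 0.060898


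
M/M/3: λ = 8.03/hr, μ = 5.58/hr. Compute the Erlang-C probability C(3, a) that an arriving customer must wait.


a = λ/μ = 1.4391; ρ = a/3 = 0.4797
P₀ = 0.225777 (from M/M/c formula)
C(c,a) = [a^c/(c!(1−ρ))]·P₀ = [2.98019/(6·0.5203)]·0.225777
= 0.95462·0.225777 = 0.215531

Final: 0.215531


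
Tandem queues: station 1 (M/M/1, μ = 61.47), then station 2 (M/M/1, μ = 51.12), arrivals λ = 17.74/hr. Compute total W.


Each node sees arrival rate λ = 17.74/hr (tandem ⇒ throughput preserved).
W₁ = 1/(μ₁−λ) = 1/(61.47−17.74) = 0.02287 hr
W₂ = 1/(μ₂−λ) = 1/(51.12−17.74) = 0.02996 hr
W_total = W₁ + W₂ = 0.02287 + 0.02996 = 0.05283 hr

Final: 0.05283 hr


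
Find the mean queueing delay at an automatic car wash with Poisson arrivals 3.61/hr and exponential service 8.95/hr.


ρ = 3.61/8.95 = 0.4034
Wq = ρ/(μ−λ) = 0.4034/(8.95 − 3.61) = 0.4034/5.34 = 0.07553 hr

Final: 0.07553 hr


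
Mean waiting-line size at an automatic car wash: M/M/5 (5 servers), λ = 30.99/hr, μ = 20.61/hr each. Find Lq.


a = λ/μ = 1.5036; ρ = a/5 = 0.3007
P₀ = 0.221961
Lq = P₀·a^c·ρ / (c!·(1−ρ)²) = 0.221961·7.68631·0.3007/(120·0.48898)
= 0.008744

Final: 0.008744


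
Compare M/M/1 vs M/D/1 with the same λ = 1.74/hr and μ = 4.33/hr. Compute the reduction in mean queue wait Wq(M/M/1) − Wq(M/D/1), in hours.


ρ = 1.74/4.33 = 0.4018
Wq(M/M/1) = ρ/(μ−λ) = 0.4018/2.59 = 0.15515 hr
Wq(M/D/1) = ρ/(2(μ−λ)) = 0.07758 hr
Savings = 0.15515 − 0.07758 = 0.07758 hr

Final: 0.07758 hr


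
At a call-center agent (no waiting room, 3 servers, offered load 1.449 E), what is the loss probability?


B(c,a) = (a^c/c!) / Σ_{k=0}^{c} a^k/k!
a^3/3! = 0.507054
Σ terms (k=0..3): 1.00000 + 1.44900 + 1.04980 + 0.50705 = 4.005854
B = 0.507054/4.005854 = 0.126578

Final: 0.126578


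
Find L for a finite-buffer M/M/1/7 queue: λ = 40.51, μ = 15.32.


ρ = 40.51/15.32 = 2.6443
L = ρ[1 − (K+1)ρ^K + Kρ^(K+1)] / [(1−ρ)(1−ρ^(K+1))]
Numerator: 2.6443·(1 − 8·903.908240 + 7·2390.164673) = 25122.775714
Denominator: (-1.6443)·(-2389.164673) = 3928.398048
L = 25122.775714/3928.398048 = 6.3952

Final: 6.3952


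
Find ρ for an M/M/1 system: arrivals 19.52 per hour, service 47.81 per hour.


ρ = λ/μ = 19.52/47.81 = 0.4083

Final: 0.4083


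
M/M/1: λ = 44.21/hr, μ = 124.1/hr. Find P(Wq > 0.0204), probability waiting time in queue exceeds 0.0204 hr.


ρ = 44.21/124.1 = 0.3562
P(Wq > t) = ρ·e^{−(μ−λ)t} = 0.3562·e^{−1.6298}
= 0.3562·0.195977 = 0.069816

Final: 0.069816


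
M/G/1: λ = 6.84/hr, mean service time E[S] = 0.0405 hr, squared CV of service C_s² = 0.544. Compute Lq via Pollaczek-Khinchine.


ρ = λ·E[S] = 6.84·0.0405 = 0.2770
Lq = ρ²(1+C_s²)/(2(1−ρ)) = 0.07674·(1+0.544)/(2·0.7230)
= 0.07674·1.5440/1.4460 = 0.08194

Final: 0.08194


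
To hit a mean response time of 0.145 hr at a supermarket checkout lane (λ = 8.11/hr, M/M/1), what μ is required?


W = 1/(μ−λ) ⇒ μ − λ = 1/W = 1/0.145 = 6.8966
μ = λ + 1/W = 8.11 + 6.8966 = 15.0066 per hr

Final: 15.0066 /hr


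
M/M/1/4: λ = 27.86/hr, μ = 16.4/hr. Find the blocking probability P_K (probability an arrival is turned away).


ρ = λ/μ = 27.86/16.4 = 1.6988
P_K = (1−ρ)ρ^K/(1−ρ^(K+1)) = (-0.6988·8.328160)/(1 − 14.147716)
= -5.819556/-13.147716 = 0.442629

Final: 0.442629


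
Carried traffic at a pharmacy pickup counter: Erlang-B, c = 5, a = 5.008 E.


B(5,5.008) = 0.285517 (Erlang-B)
Carried load = a(1 − B) = 5.008·(1 − 0.285517) = 5.008·0.714483 = 3.5781 E

Final: 3.5781 Erlangs


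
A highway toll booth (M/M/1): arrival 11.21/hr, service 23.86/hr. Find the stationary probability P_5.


ρ = 11.21/23.86 = 0.4698
P_n = (1−ρ)·ρ^n = (1 − 0.4698)·0.4698^5 = 0.5302·0.022892 = 0.012137

Final: 0.012137


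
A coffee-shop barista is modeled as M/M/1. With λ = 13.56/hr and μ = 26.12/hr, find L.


ρ = λ/μ = 13.56/26.12 = 0.5191
L = ρ/(1−ρ) = 0.5191/(1 − 0.5191) = 0.5191/0.4809 = 1.0796

Final: 1.0796


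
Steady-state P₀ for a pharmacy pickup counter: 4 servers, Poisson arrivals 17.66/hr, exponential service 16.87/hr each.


a = λ/μ = 17.66/16.87 = 1.0468; ρ = a/c = 0.2617
Σ_{k=0}^{3} a^k/k! (terms k=0..3) = 1.00000 + 1.04683 + 0.54793 + 0.19119 = 2.78595
Tail: a^4/(4!(1−ρ)) = 1.20089/(24·0.7383) = 0.06777
P₀ = 1/(2.78595 + 0.06777) = 1/2.85372 = 0.350420

Final: 0.350420


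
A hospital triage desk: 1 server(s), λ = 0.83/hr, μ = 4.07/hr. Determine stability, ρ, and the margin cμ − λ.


Total capacity cμ = 1·4.07 = 4.07/hr
ρ = λ/(cμ) = 0.83/4.07 = 0.2039
Stable ⇔ ρ < 1: YES
Spare capacity = cμ − λ = 4.07 − 0.83 = 3.24/hr

Final: ρ = 0.2039; stable; margin = 3.24/hr


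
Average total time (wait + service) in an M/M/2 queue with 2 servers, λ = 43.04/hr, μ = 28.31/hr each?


a = 1.5203; ρ = 0.7602; P₀ = 0.136263
Lq = P₀·a^c·ρ/(c!(1−ρ)²) = 2.08092
Wq = Lq/λ = 2.08092/43.04 = 0.04835 hr
W = Wq + 1/μ = 0.04835 + 0.03532 = 0.08367 hr

Final: 0.08367 hr


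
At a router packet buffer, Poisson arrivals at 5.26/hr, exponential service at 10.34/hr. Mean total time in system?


W = 1/(μ−λ) = 1/(10.34 − 5.26) = 1/5.08 = 0.1969 hr

Final: 0.1969 hr


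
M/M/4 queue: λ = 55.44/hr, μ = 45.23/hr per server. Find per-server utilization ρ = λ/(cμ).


ρ = λ/(cμ) = 55.44/(4·45.23) = 55.44/180.92 = 0.3064

Final: 0.3064


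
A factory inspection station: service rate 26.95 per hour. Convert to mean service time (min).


Mean service time = 1/μ = 1/26.95 hour = 0.03711 hour
In minutes: 0.03711 × 60 = 2.2263 min

Final: 2.2263 min


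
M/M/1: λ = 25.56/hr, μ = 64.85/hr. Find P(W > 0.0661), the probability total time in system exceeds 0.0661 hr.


W ~ Exponential(μ−λ) for M/M/1.
μ − λ = 64.85 − 25.56 = 39.2900
P(W > t) = e^{−(μ−λ)t} = e^{−2.5971} = 0.074492

Final: 0.074492


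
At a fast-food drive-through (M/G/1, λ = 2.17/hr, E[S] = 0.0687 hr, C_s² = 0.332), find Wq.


ρ = λ·E[S] = 2.17·0.0687 = 0.1491
E[S²] = E[S]²(1+C_s²) = 0.0687²·(1+0.332) = 0.006287
Wq = λ·E[S²]/(2(1−ρ)) = 2.17·0.006287/(2·0.8509) = 0.008016 hr

Final: 0.008016 hr


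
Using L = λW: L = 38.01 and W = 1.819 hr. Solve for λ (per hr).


λ = L/W = 38.01/1.819 = 20.8961 /hr

Final: 20.8961 /hr


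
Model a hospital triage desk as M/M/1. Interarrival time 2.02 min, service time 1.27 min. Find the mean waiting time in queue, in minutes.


λ = 60/2.02 = 29.7030 /hr
μ = 60/1.27 = 47.2441 /hr
ρ = λ/μ = 29.7030/47.2441 = 0.6287
Wq = ρ/(μ−λ) = 0.6287/(47.2441−29.7030) = 0.03584 hr
In minutes: 0.03584·60 = 2.151 min

Final: 2.151 min


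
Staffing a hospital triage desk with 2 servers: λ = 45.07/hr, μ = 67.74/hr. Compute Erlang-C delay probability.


a = λ/μ = 0.6653; ρ = a/2 = 0.3327
P₀ = 0.500748 (from M/M/c formula)
C(c,a) = [a^c/(c!(1−ρ))]·P₀ = [0.44267/(2·0.6673)]·0.500748
= 0.33168·0.500748 = 0.166086

Final: 0.166086


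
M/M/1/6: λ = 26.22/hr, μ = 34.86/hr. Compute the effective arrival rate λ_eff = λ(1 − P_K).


ρ = 0.7522; P_K = (1−ρ)ρ^6/(1−ρ^7) = 0.051952
λ_eff = λ(1 − P_K) = 26.22·(1 − 0.051952) = 26.22·0.948048 = 24.8578 /hr

Final: 24.8578 /hr


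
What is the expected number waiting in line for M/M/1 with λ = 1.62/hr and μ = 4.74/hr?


ρ = 1.62/4.74 = 0.3418
Lq = ρ²/(1−ρ) = 0.1168/0.6582 = 0.1775

Final: 0.1775


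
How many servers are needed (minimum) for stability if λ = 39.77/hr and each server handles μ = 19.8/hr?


Stability requires cμ > λ ⇔ c > λ/μ.
λ/μ = 39.77/19.8 = 2.0086
Minimum integer c = ⌊2.0086⌋ + 1 = 3
Check: 3·19.8 = 59.40 > 39.77, while 2·19.8 = 39.60 ≤ 39.77

Final: 3 servers


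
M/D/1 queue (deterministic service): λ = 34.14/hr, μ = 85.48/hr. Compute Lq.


ρ = 34.14/85.48 = 0.3994
M/D/1: Lq = ρ²/(2(1−ρ)) = 0.1595/(2·0.6006) = 0.13279

Final: 0.13279


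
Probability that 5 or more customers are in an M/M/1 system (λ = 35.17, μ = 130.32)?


ρ = 35.17/130.32 = 0.2699
P(N ≥ n) = ρ^n = 0.2699^5 = 0.001432

Final: 0.001432


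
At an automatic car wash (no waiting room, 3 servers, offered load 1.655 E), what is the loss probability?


B(c,a) = (a^c/c!) / Σ_{k=0}^{c} a^k/k!
a^3/3! = 0.755514
Σ terms (k=0..3): 1.00000 + 1.65500 + 1.36951 + 0.75551 = 4.780027
B = 0.755514/4.780027 = 0.158057

Final: 0.158057


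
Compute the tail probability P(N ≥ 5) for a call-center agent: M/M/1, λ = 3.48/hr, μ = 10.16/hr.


ρ = 3.48/10.16 = 0.3425
P(N ≥ n) = ρ^n = 0.3425^5 = 0.004714

Final: 0.004714


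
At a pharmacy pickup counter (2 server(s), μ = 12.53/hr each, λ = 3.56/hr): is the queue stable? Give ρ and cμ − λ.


Total capacity cμ = 2·12.53 = 25.06/hr
ρ = λ/(cμ) = 3.56/25.06 = 0.1421
Stable ⇔ ρ < 1: YES
Spare capacity = cμ − λ = 25.06 − 3.56 = 21.50/hr

Final: ρ = 0.1421; stable; margin = 21.50/hr


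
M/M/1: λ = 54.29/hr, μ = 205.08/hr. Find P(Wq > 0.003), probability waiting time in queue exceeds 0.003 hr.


ρ = 54.29/205.08 = 0.2647
P(Wq > t) = ρ·e^{−(μ−λ)t} = 0.2647·e^{−0.4524}
= 0.2647·0.636119 = 0.168397

Final: 0.168397


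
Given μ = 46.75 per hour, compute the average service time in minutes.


Mean service time = 1/μ = 1/46.75 hour = 0.02139 hour
In minutes: 0.02139 × 60 = 1.2834 min

Final: 1.2834 min


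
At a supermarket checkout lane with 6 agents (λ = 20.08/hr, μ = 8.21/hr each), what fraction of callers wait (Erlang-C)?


a = λ/μ = 2.4458; ρ = a/6 = 0.4076
P₀ = 0.086226 (from M/M/c formula)
C(c,a) = [a^c/(c!(1−ρ))]·P₀ = [214.05398/(720·0.5924)]·0.086226
= 0.50188·0.086226 = 0.043275

Final: 0.043275


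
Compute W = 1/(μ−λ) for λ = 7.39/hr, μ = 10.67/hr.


W = 1/(μ−λ) = 1/(10.67 − 7.39) = 1/3.28 = 0.3049 hr

Final: 0.3049 hr


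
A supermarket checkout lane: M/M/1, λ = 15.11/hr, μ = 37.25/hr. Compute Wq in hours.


ρ = 15.11/37.25 = 0.4056
Wq = ρ/(μ−λ) = 0.4056/(37.25 − 15.11) = 0.4056/22.14 = 0.01832 hr

Final: 0.01832 hr


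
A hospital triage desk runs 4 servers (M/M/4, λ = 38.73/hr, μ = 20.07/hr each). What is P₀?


a = λ/μ = 38.73/20.07 = 1.9297; ρ = a/c = 0.4824
Σ_{k=0}^{3} a^k/k! (terms k=0..3) = 1.00000 + 1.92975 + 1.86196 + 1.19770 = 5.98941
Tail: a^4/(4!(1−ρ)) = 13.86757/(24·0.5176) = 1.11641
P₀ = 1/(5.98941 + 1.11641) = 1/7.10582 = 0.140730

Final: 0.140730


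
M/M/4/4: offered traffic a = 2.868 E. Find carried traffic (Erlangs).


B(4,2.868) = 0.191363 (Erlang-B)
Carried load = a(1 − B) = 2.868·(1 − 0.191363) = 2.868·0.808637 = 2.3192 E

Final: 2.3192 Erlangs


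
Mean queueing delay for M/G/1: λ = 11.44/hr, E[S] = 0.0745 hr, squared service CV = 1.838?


ρ = λ·E[S] = 11.44·0.0745 = 0.8523
E[S²] = E[S]²(1+C_s²) = 0.0745²·(1+1.838) = 0.015752
Wq = λ·E[S²]/(2(1−ρ)) = 11.44·0.015752/(2·0.1477) = 0.60993 hr

Final: 0.60993 hr


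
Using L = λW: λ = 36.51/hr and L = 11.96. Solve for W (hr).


W = L/λ = 11.96/36.51 = 0.3276 hr

Final: 0.3276 hr


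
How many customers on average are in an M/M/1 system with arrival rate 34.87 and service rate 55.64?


ρ = λ/μ = 34.87/55.64 = 0.6267
L = ρ/(1−ρ) = 0.6267/(1 − 0.6267) = 0.6267/0.3733 = 1.6789

Final: 1.6789


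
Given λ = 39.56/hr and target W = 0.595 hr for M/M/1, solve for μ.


W = 1/(μ−λ) ⇒ μ − λ = 1/W = 1/0.595 = 1.6807
μ = λ + 1/W = 39.56 + 1.6807 = 41.2407 per hr

Final: 41.2407 /hr


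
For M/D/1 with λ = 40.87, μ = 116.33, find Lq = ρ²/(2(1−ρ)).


ρ = 40.87/116.33 = 0.3513
M/D/1: Lq = ρ²/(2(1−ρ)) = 0.1234/(2·0.6487) = 0.09514

Final: 0.09514


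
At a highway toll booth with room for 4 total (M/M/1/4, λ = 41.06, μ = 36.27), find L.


ρ = 41.06/36.27 = 1.1321
L = ρ[1 − (K+1)ρ^K + Kρ^(K+1)] / [(1−ρ)(1−ρ^(K+1))]
Numerator: 1.1321·(1 − 5·1.642425 + 4·1.859332) = 0.254944
Denominator: (-0.1321)·(-0.859332) = 0.113488
L = 0.254944/0.113488 = 2.2464

Final: 2.2464


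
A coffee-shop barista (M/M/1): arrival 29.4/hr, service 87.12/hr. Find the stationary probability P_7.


ρ = 29.4/87.12 = 0.3375
P_n = (1−ρ)·ρ^n = (1 − 0.3375)·0.3375^7 = 0.6625·0.0004984 = 0.0003302

Final: 0.0003302


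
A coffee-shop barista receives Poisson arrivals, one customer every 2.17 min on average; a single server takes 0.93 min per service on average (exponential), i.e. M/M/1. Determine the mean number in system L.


λ = 60/2.17 = 27.6498 /hr
μ = 60/0.93 = 64.5161 /hr
ρ = λ/μ = 27.6498/64.5161 = 0.4286
L = ρ/(1−ρ) = 0.4286/0.5714 = 0.7500

Final: 0.7500


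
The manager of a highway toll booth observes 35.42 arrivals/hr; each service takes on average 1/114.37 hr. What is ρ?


ρ = λ/μ = 35.42/114.37 = 0.3097

Final: 0.3097


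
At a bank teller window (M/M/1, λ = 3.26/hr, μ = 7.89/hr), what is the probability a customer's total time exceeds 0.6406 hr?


W ~ Exponential(μ−λ) for M/M/1.
μ − λ = 7.89 − 3.26 = 4.6300
P(W > t) = e^{−(μ−λ)t} = e^{−2.9660} = 0.051510

Final: 0.051510


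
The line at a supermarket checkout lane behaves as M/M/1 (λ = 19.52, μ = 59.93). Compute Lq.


ρ = 19.52/59.93 = 0.3257
Lq = ρ²/(1−ρ) = 0.1061/0.6743 = 0.1573

Final: 0.1573


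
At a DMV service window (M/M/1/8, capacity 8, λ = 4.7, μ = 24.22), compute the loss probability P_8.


ρ = λ/μ = 4.7/24.22 = 0.1941
P_K = (1−ρ)ρ^K/(1−ρ^(K+1)) = (0.8059·0.000002011)/(1 − 0.0000003902)
= 0.000001621/1.000000 = 0.000001621

Final: 0.000001621


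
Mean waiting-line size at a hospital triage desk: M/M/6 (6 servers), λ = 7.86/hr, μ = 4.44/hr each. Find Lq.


a = λ/μ = 1.7703; ρ = a/6 = 0.2950
P₀ = 0.170168
Lq = P₀·a^c·ρ / (c!·(1−ρ)²) = 0.170168·30.77779·0.2950/(720·0.49696)
= 0.004319

Final: 0.004319


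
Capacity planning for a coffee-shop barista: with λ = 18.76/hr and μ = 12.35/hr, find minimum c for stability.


Stability requires cμ > λ ⇔ c > λ/μ.
λ/μ = 18.76/12.35 = 1.5190
Minimum integer c = ⌊1.5190⌋ + 1 = 2
Check: 2·12.35 = 24.70 > 18.76, while 1·12.35 = 12.35 ≤ 18.76

Final: 2 servers


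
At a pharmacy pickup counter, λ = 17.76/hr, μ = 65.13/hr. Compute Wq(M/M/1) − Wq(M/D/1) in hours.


ρ = 17.76/65.13 = 0.2727
Wq(M/M/1) = ρ/(μ−λ) = 0.2727/47.37 = 0.005756 hr
Wq(M/D/1) = ρ/(2(μ−λ)) = 0.002878 hr
Savings = 0.005756 − 0.002878 = 0.002878 hr

Final: 0.002878 hr


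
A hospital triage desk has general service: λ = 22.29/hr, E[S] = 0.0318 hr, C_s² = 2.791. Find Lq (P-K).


ρ = λ·E[S] = 22.29·0.0318 = 0.7088
Lq = ρ²(1+C_s²)/(2(1−ρ)) = 0.5024·(1+2.791)/(2·0.2912)
= 0.5024·3.7910/0.5824 = 3.27069

Final: 3.27069


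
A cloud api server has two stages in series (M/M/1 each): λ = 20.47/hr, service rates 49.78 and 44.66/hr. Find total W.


Each node sees arrival rate λ = 20.47/hr (tandem ⇒ throughput preserved).
W₁ = 1/(μ₁−λ) = 1/(49.78−20.47) = 0.03412 hr
W₂ = 1/(μ₂−λ) = 1/(44.66−20.47) = 0.04134 hr
W_total = W₁ + W₂ = 0.03412 + 0.04134 = 0.07546 hr

Final: 0.07546 hr


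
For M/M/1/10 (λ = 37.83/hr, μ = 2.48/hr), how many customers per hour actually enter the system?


ρ = 15.2540; P_K = (1−ρ)ρ^10/(1−ρ^11) = 0.934444
λ_eff = λ(1 − P_K) = 37.83·(1 − 0.934444) = 37.83·0.065556 = 2.4800 /hr

Final: 2.4800 /hr


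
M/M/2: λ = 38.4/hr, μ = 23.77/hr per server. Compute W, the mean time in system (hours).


a = 1.6155; ρ = 0.8077; P₀ = 0.106353
Lq = P₀·a^c·ρ/(c!(1−ρ)²) = 3.03265
Wq = Lq/λ = 3.03265/38.4 = 0.07898 hr
W = Wq + 1/μ = 0.07898 + 0.04207 = 0.12105 hr

Final: 0.12105 hr


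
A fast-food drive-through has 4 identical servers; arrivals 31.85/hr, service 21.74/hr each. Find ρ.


ρ = λ/(cμ) = 31.85/(4·21.74) = 31.85/86.96 = 0.3663

Final: 0.3663


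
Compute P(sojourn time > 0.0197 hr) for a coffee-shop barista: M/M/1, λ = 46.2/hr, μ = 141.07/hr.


W ~ Exponential(μ−λ) for M/M/1.
μ − λ = 141.07 − 46.2 = 94.8700
P(W > t) = e^{−(μ−λ)t} = e^{−1.8689} = 0.154287

Final: 0.154287


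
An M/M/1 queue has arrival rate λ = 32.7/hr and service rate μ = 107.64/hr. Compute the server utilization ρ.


ρ = λ/μ = 32.7/107.64 = 0.3038

Final: 0.3038


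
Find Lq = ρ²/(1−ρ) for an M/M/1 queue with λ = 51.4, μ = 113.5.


ρ = 51.4/113.5 = 0.4529
Lq = ρ²/(1−ρ) = 0.2051/0.5471 = 0.3748

Final: 0.3748


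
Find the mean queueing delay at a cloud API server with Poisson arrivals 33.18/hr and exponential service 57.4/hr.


ρ = 33.18/57.4 = 0.5780
Wq = ρ/(μ−λ) = 0.5780/(57.4 − 33.18) = 0.5780/24.22 = 0.02387 hr

Final: 0.02387 hr


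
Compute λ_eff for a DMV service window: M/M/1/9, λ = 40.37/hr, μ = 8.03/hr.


ρ = 5.0274; P_K = (1−ρ)ρ^9/(1−ρ^10) = 0.801090
λ_eff = λ(1 − P_K) = 40.37·(1 − 0.801090) = 40.37·0.198910 = 8.0300 /hr

Final: 8.0300 /hr


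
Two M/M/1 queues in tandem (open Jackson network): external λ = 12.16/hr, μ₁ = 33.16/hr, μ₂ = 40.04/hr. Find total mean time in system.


Each node sees arrival rate λ = 12.16/hr (tandem ⇒ throughput preserved).
W₁ = 1/(μ₁−λ) = 1/(33.16−12.16) = 0.04762 hr
W₂ = 1/(μ₂−λ) = 1/(40.04−12.16) = 0.03587 hr
W_total = W₁ + W₂ = 0.04762 + 0.03587 = 0.08349 hr

Final: 0.08349 hr


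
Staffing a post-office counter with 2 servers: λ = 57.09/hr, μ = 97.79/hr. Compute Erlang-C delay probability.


a = λ/μ = 0.5838; ρ = a/2 = 0.2919
P₀ = 0.548106 (from M/M/c formula)
C(c,a) = [a^c/(c!(1−ρ))]·P₀ = [0.34082/(2·0.7081)]·0.548106
= 0.24066·0.548106 = 0.131908

Final: 0.131908


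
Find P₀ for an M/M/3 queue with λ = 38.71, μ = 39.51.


a = λ/μ = 38.71/39.51 = 0.9798; ρ = a/c = 0.3266
Σ_{k=0}^{2} a^k/k! (terms k=0..2) = 1.00000 + 0.97975 + 0.47996 = 2.45971
Tail: a^3/(3!(1−ρ)) = 0.94048/(6·0.6734) = 0.23276
P₀ = 1/(2.45971 + 0.23276) = 1/2.69247 = 0.371406

Final: 0.371406


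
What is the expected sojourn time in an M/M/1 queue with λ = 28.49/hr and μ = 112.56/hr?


W = 1/(μ−λ) = 1/(112.56 − 28.49) = 1/84.07 = 0.01189 hr

Final: 0.01189 hr


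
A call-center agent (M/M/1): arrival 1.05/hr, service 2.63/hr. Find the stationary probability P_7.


ρ = 1.05/2.63 = 0.3992
P_n = (1−ρ)·ρ^n = (1 − 0.3992)·0.3992^7 = 0.6008·0.001617 = 0.0009713

Final: 0.0009713


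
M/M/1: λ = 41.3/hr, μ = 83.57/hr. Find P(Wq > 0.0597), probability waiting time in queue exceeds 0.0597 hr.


ρ = 41.3/83.57 = 0.4942
P(Wq > t) = ρ·e^{−(μ−λ)t} = 0.4942·e^{−2.5235}
= 0.4942·0.080177 = 0.039623

Final: 0.039623


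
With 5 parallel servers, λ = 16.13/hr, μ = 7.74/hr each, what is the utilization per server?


ρ = λ/(cμ) = 16.13/(5·7.74) = 16.13/38.70 = 0.4168

Final: 0.4168


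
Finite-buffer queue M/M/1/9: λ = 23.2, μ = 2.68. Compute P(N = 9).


ρ = λ/μ = 23.2/2.68 = 8.6567
P_K = (1−ρ)ρ^K/(1−ρ^(K+1)) = (-7.6567·273010102.332491)/(1 − 2363371035.117087)
= -2090360932.784596/-2363371034.117087 = 0.884483

Final: 0.884483


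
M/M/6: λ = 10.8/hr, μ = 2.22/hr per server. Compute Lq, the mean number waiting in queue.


a = λ/μ = 4.8649; ρ = a/6 = 0.8108
P₀ = 0.005548
Lq = P₀·a^c·ρ / (c!·(1−ρ)²) = 0.005548·13256.37211·0.8108/(720·0.03579)
= 2.31386

Final: 2.31386


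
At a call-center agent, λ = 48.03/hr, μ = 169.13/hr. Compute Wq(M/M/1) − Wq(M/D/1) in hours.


ρ = 48.03/169.13 = 0.2840
Wq(M/M/1) = ρ/(μ−λ) = 0.2840/121.10 = 0.002345 hr
Wq(M/D/1) = ρ/(2(μ−λ)) = 0.001173 hr
Savings = 0.002345 − 0.001173 = 0.001173 hr

Final: 0.001173 hr


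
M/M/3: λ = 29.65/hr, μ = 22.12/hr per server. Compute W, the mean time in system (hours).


a = 1.3404; ρ = 0.4468; P₀ = 0.252248
Lq = P₀·a^c·ρ/(c!(1−ρ)²) = 0.14783
Wq = Lq/λ = 0.14783/29.65 = 0.004986 hr
W = Wq + 1/μ = 0.004986 + 0.04521 = 0.05019 hr

Final: 0.05019 hr


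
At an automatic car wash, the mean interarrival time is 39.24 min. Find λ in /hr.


λ = 1/(interarrival time) in consistent units.
1 hour = 60 min, so λ = 60/39.24 = 1.5291 per hour

Final: 1.5291 /hr


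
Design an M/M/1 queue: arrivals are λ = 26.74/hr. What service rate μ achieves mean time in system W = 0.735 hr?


W = 1/(μ−λ) ⇒ μ − λ = 1/W = 1/0.735 = 1.3605
μ = λ + 1/W = 26.74 + 1.3605 = 28.1005 per hr

Final: 28.1005 /hr


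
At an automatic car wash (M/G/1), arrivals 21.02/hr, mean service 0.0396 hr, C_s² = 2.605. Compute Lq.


ρ = λ·E[S] = 21.02·0.0396 = 0.8324
Lq = ρ²(1+C_s²)/(2(1−ρ)) = 0.6929·(1+2.605)/(2·0.1676)
= 0.6929·3.6050/0.3352 = 7.45137

Final: 7.45137


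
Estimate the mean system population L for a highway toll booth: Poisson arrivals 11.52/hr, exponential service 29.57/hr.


ρ = λ/μ = 11.52/29.57 = 0.3896
L = ρ/(1−ρ) = 0.3896/(1 − 0.3896) = 0.3896/0.6104 = 0.6382

Final: 0.6382


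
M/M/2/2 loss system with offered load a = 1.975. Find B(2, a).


B(c,a) = (a^c/c!) / Σ_{k=0}^{c} a^k/k!
a^2/2! = 1.950313
Σ terms (k=0..2): 1.00000 + 1.97500 + 1.95031 = 4.925313
B = 1.950313/4.925313 = 0.395977

Final: 0.395977


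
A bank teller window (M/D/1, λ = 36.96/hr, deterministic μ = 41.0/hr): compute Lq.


ρ = 36.96/41.0 = 0.9015
M/D/1: Lq = ρ²/(2(1−ρ)) = 0.8126/(2·0.09854) = 4.12353

Final: 4.12353


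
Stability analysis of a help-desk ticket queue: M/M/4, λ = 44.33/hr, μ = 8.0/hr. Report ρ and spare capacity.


Total capacity cμ = 4·8.0 = 32.00/hr
ρ = λ/(cμ) = 44.33/32.00 = 1.3853
Stable ⇔ ρ < 1: NO
Spare capacity = cμ − λ = 32.00 − 44.33 = -12.33/hr

Final: ρ = 1.3853; unstable; margin = -12.33/hr


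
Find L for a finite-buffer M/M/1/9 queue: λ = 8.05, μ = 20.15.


ρ = 8.05/20.15 = 0.3995
L = ρ[1 − (K+1)ρ^K + Kρ^(K+1)] / [(1−ρ)(1−ρ^(K+1))]
Numerator: 0.3995·(1 − 10·0.0002592 + 9·0.0001036) = 0.398840
Denominator: (0.6005)·(0.999896) = 0.600434
L = 0.398840/0.600434 = 0.6643

Final: 0.6643


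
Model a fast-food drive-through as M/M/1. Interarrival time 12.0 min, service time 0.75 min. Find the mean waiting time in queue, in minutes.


λ = 60/12.0 = 5.0000 /hr
μ = 60/0.75 = 80.0000 /hr
ρ = λ/μ = 5.0000/80.0000 = 0.06250
Wq = ρ/(μ−λ) = 0.06250/(80.0000−5.0000) = 0.0008333 hr
In minutes: 0.0008333·60 = 0.05000 min

Final: 0.05000 min


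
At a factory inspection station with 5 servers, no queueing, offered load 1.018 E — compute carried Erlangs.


B(5,1.018) = 0.003294 (Erlang-B)
Carried load = a(1 − B) = 1.018·(1 − 0.003294) = 1.018·0.996706 = 1.0146 E

Final: 1.0146 Erlangs


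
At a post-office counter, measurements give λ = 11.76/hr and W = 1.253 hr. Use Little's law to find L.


L = λW = 11.76·1.253 = 14.7353

Final: 14.7353


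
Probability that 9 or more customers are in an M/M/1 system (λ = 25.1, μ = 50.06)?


ρ = 25.1/50.06 = 0.5014
P(N ≥ n) = ρ^n = 0.5014^9 = 0.002003

Final: 0.002003


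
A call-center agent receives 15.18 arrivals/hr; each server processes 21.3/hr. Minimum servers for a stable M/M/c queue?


Stability requires cμ > λ ⇔ c > λ/μ.
λ/μ = 15.18/21.3 = 0.7127
Minimum integer c = ⌊0.7127⌋ + 1 = 1
Check: 1·21.3 = 21.30 > 15.18, while 0·21.3 = 0.00 ≤ 15.18

Final: 1 servers


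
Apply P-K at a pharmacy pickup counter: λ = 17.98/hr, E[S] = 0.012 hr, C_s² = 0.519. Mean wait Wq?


ρ = λ·E[S] = 17.98·0.012 = 0.2158
E[S²] = E[S]²(1+C_s²) = 0.012²·(1+0.519) = 0.0002187
Wq = λ·E[S²]/(2(1−ρ)) = 17.98·0.0002187/(2·0.7842) = 0.002507 hr

Final: 0.002507 hr


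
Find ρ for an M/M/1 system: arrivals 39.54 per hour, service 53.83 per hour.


ρ = λ/μ = 39.54/53.83 = 0.7345

Final: 0.7345


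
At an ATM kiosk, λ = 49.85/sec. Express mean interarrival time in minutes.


Mean interarrival time = 1/λ = 1/49.85 second = 0.02006 second
In minutes: 0.02006 × 0.0166667 = 0.0003343 min

Final: 0.0003343 min


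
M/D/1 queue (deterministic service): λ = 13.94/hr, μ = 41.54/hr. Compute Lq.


ρ = 13.94/41.54 = 0.3356
M/D/1: Lq = ρ²/(2(1−ρ)) = 0.1126/(2·0.6644) = 0.08475

Final: 0.08475


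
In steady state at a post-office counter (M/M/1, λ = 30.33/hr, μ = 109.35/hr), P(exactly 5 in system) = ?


ρ = 30.33/109.35 = 0.2774
P_n = (1−ρ)·ρ^n = (1 − 0.2774)·0.2774^5 = 0.7226·0.001642 = 0.001186

Final: 0.001186


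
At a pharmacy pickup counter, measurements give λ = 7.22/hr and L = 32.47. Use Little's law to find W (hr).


W = L/λ = 32.47/7.22 = 4.4972 hr

Final: 4.4972 hr


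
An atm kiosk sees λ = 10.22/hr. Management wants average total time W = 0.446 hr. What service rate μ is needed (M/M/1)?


W = 1/(μ−λ) ⇒ μ − λ = 1/W = 1/0.446 = 2.2422
μ = λ + 1/W = 10.22 + 2.2422 = 12.4622 per hr

Final: 12.4622 /hr


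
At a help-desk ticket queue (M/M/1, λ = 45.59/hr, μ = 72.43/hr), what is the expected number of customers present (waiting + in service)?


ρ = λ/μ = 45.59/72.43 = 0.6294
L = ρ/(1−ρ) = 0.6294/(1 − 0.6294) = 0.6294/0.3706 = 1.6986

Final: 1.6986


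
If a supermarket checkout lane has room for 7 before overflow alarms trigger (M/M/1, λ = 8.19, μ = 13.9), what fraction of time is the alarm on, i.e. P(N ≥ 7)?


ρ = 8.19/13.9 = 0.5892
P(N ≥ n) = ρ^n = 0.5892^7 = 0.024654

Final: 0.024654


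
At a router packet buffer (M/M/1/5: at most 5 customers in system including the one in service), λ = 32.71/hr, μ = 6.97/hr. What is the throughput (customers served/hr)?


ρ = 4.6930; P_K = (1−ρ)ρ^5/(1−ρ^6) = 0.786989
λ_eff = λ(1 − P_K) = 32.71·(1 − 0.786989) = 32.71·0.213011 = 6.9676 /hr

Final: 6.9676 /hr


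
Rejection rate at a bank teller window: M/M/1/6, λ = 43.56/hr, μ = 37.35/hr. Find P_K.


ρ = λ/μ = 43.56/37.35 = 1.1663
P_K = (1−ρ)ρ^K/(1−ρ^(K+1)) = (-0.1663·2.516423)/(1 − 2.934816)
= -0.418393/-1.934816 = 0.216244

Final: 0.216244


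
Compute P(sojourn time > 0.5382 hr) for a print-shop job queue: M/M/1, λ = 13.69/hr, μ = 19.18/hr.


W ~ Exponential(μ−λ) for M/M/1.
μ − λ = 19.18 − 13.69 = 5.4900
P(W > t) = e^{−(μ−λ)t} = e^{−2.9547} = 0.052093

Final: 0.052093


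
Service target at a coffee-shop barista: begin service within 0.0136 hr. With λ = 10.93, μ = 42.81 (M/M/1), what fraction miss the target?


ρ = 10.93/42.81 = 0.2553
P(Wq > t) = ρ·e^{−(μ−λ)t} = 0.2553·e^{−0.4336}
= 0.2553·0.648192 = 0.165493

Final: 0.165493
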